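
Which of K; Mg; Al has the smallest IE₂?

Mg

Consider each +1 ion: K⁺ is the bare [Ar] core; Mg⁺ still has 1 valence electron; Al⁺ still has 2 valence electrons.
Pulling an electron out of a noble-gas core costs far more than removing a remaining valence electron, so K sits at the high end of IE_2.
Valence configurations: Mg⁺ [Ne]3s¹, Al⁺ [Ne]3s².
Tabulated IE_2 (kJ/mol): K 3052, Mg 1451, Al 1817.
So the second ionization energies run Mg < Al < K.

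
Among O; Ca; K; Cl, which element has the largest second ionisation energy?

The second ionization energy removes an electron from the +1 ion. For each element: O⁺ still has 5 valence electrons; Ca⁺ still has 1 valence electron; K⁺ is the bare [Ar] core; Cl⁺ still has 6 valence electrons.
Usually core removal costs more than valence removal, but here the competition is close: a tightly held n=2 valence electron can cost more to remove than an n=3 core electron, so the actual values have to decide it.
Valence configurations: O⁺ [He]2s²2p³, Ca⁺ [Ar]4s¹, Cl⁺ [Ne]3s²3p⁴.
The numbers (kJ/mol): O 3388, Ca 1145, K 3052, Cl 2298.
So the second ionization energies run Ca < Cl < K < O.

O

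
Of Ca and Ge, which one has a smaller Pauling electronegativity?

Atoms toward the upper right of the periodic table pull bonding electrons most strongly.
All lie in period 4, so electronegativity increases left to right.
So Ca has the smaller Pauling electronegativity (Ca < Ge).

Ca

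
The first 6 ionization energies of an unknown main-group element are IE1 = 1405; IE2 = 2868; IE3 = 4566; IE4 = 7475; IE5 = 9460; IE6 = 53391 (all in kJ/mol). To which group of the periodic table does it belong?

Look for the largest jump between consecutive ionization energies: IE6/IE5 ≈ 5.6, far larger than any earlier ratio.
That jump marks the point where a core electron is being removed. So the atom has 5 valence electrons.
A main-group element with 5 valence electrons is in group 15.

Group 15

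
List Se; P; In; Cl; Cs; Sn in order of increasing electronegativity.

P is in period 3, group 15; Cl is in period 3, group 17; Se is in period 4, group 16; In is in period 5, group 13; Sn is in period 5, group 14; Cs is in period 6, group 1.
Atoms toward the upper right of the periodic table pull bonding electrons most strongly.
Neither a single period nor a single group — weigh both effects.
In > Cs: both effects reinforce here, so In is clearly the higher of the two.
Sn > In: both are in period 5; the period trend gives Sn the larger value.
P > Sn: both effects reinforce here, so P is clearly the higher of the two.
Se > P: the two effects oppose for this pair; the across-period effect wins (2.55 vs 2.19).
Cl > Se: both effects reinforce here, so Cl is clearly the higher of the two.
Tabulated electronegativity (Pauling): P 2.19, Cl 3.16, Se 2.55, In 1.78, Sn 1.96, Cs 0.79.
So from lowest to highest: Cs < In < Sn < P < Se < Cl.

Cs, In, Sn, P, Se, Cl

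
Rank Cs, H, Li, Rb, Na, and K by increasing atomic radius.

Moving right in a period, electrons are added to the same shell under a stronger nuclear pull, so atoms get smaller; moving down, a new shell is opened and atoms get larger.
All are in group 1, so atomic radius increases down the group.
So from smallest to largest: H < Li < Na < K < Rb < Cs.

H < Li < Na < K < Rb < Cs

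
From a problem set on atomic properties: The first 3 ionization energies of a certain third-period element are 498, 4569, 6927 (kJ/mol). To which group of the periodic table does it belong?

Look for the largest jump between consecutive ionization energies: IE2/IE1 ≈ 9.2, far larger than any earlier ratio.
That jump marks the point where a core electron is being removed. So the atom has 1 valence electron.
A main-group element with 1 valence electron is in group 1.

Group 1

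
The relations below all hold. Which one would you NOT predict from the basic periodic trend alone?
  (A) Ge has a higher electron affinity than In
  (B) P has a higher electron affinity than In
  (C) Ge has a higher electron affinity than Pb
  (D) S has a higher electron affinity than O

The general trend: electron affinity increases across a period and decreases down a group.
(A) Ge (period 4, group 14) vs In (period 5, group 13): the stated order agrees with the simple trend.
(B) P (period 3, group 15) vs In (period 5, group 13): the stated order agrees with the simple trend.
(C) Ge (period 4, group 14) vs Pb (period 6, group 14): the stated order agrees with the simple trend.
(D) S (period 3, group 16) vs O (period 2, group 16): the stated order contradicts the simple trend.
The exception is (D): the compact 2p subshell of O repels the added electron more than S's larger 3p does.

(D)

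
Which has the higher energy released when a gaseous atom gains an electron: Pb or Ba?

Pb

Ba is in period 6, group 2; Pb is in period 6, group 14.
Electron affinity generally becomes more exothermic across a period toward the halogens and less exothermic down a group.
All lie in period 6, so electron affinity increases left to right.
So Pb has the higher energy released when a gaseous atom gains an electron (Pb > Ba).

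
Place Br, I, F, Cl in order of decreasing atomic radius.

I > Br > Cl > F

F is in period 2, group 17; Cl is in period 3, group 17; Br is in period 4, group 17; I is in period 5, group 17.
Radius decreases left→right (rising Z_eff, same n) and increases top→bottom (higher n).
All are in group 17, so atomic radius increases down the group.
So from largest to smallest: I > Br > Cl > F.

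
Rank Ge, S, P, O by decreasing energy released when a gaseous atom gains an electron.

O is in period 2, group 16; P is in period 3, group 15; S is in period 3, group 16; Ge is in period 4, group 14.
Electron affinity generally becomes more exothermic across a period toward the halogens and less exothermic down a group.
These span different periods and groups, so the two trends combine.
Ge > P: this pair runs against the simple trend — see the exception note.
O > Ge: relative to Ge, both the across-period and down-group shifts push O's electron affinity up.
S > O: this pair runs against the simple trend — see the exception note.
Note the exception: Ge has a higher electron affinity than P, contrary to the simple trend — adding an electron to P's half-filled np³ subshell costs electron-pairing energy.
Note the exception: S has a higher electron affinity than O, contrary to the simple trend — the compact 2p subshell of O repels the added electron more than S's larger 3p does.
Approximate values (kJ/mol): O 141, P 72, S 200, Ge 119.
So from highest to lowest: S > O > Ge > P.

S > O > Ge > P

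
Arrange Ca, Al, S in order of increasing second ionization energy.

Ca < Al < S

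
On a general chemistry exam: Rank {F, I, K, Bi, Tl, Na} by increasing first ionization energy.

Across a period the outer electron is held more tightly (higher IE₁); down a group it sits in a higher shell, more shielded, and comes off more easily.
Here both period and group differ, so the two effects have to be weighed against each other.
Na > K: they share group 1; the group trend gives Na the larger value.
Tl > Na: period and group pull opposite ways; the across-period shift dominates (589 vs 496 kJ/mol).
Bi > Tl: Bi lies to the right of Tl in period 6, so the across-period effect alone puts Bi higher.
I > Bi: relative to Bi, both the across-period and down-group shifts push I's first ionization energy up.
F > I: they share group 17; the group trend gives F the larger value.
Approximate values (kJ/mol): F 1681, Na 496, K 419, I 1008, Tl 589, Bi 703.
So from lowest to highest: K < Na < Tl < Bi < I < F.

K < Na < Tl < Bi < I < F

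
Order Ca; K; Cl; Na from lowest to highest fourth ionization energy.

Consider each +3 ion: Ca³⁺ is already 1 electron into the core; K³⁺ is already 2 electrons into the core; Cl³⁺ still has 4 valence electrons; Na³⁺ is already 2 electrons into the core.
Breaking into a closed-shell core is much more expensive than removing a leftover valence electron — K, Ca and Na have the largest IE_4 here.
Tabulated IE_4 (kJ/mol): Ca 6491, K 5877, Cl 5159, Na 9543.
So the fourth ionization energies run Cl < K < Ca < Na.

Cl < K < Ca < Na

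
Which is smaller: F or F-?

Forming F- adds 1 electron to F. More electron–electron repulsion in the same shell, with unchanged nuclear charge, lets the cloud expand.
An anion is larger than its parent atom: F- > F.

F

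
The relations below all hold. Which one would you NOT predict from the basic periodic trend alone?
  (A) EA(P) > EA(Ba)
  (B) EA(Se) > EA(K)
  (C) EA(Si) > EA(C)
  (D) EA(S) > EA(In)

(C)

The general trend: electron affinity increases across a period and decreases down a group.
(A) P (period 3, group 15) vs Ba (period 6, group 2): the stated order agrees with the simple trend.
(B) Se (period 4, group 16) vs K (period 4, group 1): the stated order agrees with the simple trend.
(C) Si (period 3, group 14) vs C (period 2, group 14): the stated order contradicts the simple trend.
(D) S (period 3, group 16) vs In (period 5, group 13): the stated order agrees with the simple trend.
The exception is (C): Si's larger, more diffuse 3p orbitals accept an added electron slightly more readily than C's compact 2p.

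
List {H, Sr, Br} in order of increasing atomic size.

H, Br, Sr

H is in period 1, group 1; Br is in period 4, group 17; Sr is in period 5, group 2.
Across a period the added protons contract the valence shell; down a group each new principal shell makes the atom larger.
Neither a single period nor a single group — weigh both effects.
Br > H: the two effects oppose for this pair; the down-group effect wins (114 vs 32 pm).
Sr > Br: both effects reinforce here, so Sr is clearly the larger of the two.
Tabulated atomic radius (pm): H 32, Br 114, Sr 185.
So from smallest to largest: H < Br < Sr.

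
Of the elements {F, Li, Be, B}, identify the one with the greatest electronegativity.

Atoms toward the upper right of the periodic table pull bonding electrons most strongly.
All lie in period 2, so electronegativity increases left to right.
The greatest electronegativity among these belongs to F.

F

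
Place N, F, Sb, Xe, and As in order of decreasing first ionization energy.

F, N, Xe, As, Sb

N is in period 2, group 15; F is in period 2, group 17; As is in period 4, group 15; Sb is in period 5, group 15; Xe is in period 5, group 18.
First ionization energy rises across a period (greater Z_eff holds electrons more tightly) and falls down a group (valence electrons are farther from the nucleus).
Here both period and group differ, so the two effects have to be weighed against each other.
As > Sb: they share group 15; the group trend gives As the larger value.
Xe > As: the two effects oppose for this pair; the across-period effect wins (1170 vs 947 kJ/mol).
N > Xe: the two effects oppose for this pair; the down-group effect wins (1402 vs 1170 kJ/mol).
F > N: F lies to the right of N in period 2, so the across-period effect alone puts F higher.
Approximate values (kJ/mol): N 1402, F 1681, As 947, Sb 831, Xe 1170.
So from highest to lowest: F > N > Xe > As > Sb.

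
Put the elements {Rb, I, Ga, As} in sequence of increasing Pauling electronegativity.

Rb < Ga < As < I

Ga is in period 4, group 13; As is in period 4, group 15; Rb is in period 5, group 1; I is in period 5, group 17.
Electronegativity increases across a period and decreases down a group, tracking effective nuclear charge and atomic size.
Neither a single period nor a single group — weigh both effects.
Ga > Rb: both effects reinforce here, so Ga is clearly the higher of the two.
As > Ga: As lies to the right of Ga in period 4, so the across-period effect alone puts As higher.
I > As: period and group pull opposite ways; the across-period shift dominates (2.66 vs 2.18).
Tabulated electronegativity (Pauling): Ga 1.81, As 2.18, Rb 0.82, I 2.66.
So from lowest to highest: Rb < Ga < As < I.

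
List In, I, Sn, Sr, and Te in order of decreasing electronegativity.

Sr is in period 5, group 2; In is in period 5, group 13; Sn is in period 5, group 14; Te is in period 5, group 16; I is in period 5, group 17.
EN rises left→right (higher Z_eff, smaller atoms) and falls top→bottom (larger, more shielded atoms).
All lie in period 5, so electronegativity increases left to right.
So from highest to lowest: I > Te > Sn > In > Sr.

I > Te > Sn > In > Sr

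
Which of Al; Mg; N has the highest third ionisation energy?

Mg

After 2 electrons have been removed, what remains? Al²⁺ still has 1 valence electron; Mg²⁺ is the bare [Ne] core; N²⁺ still has 3 valence electrons.
Pulling an electron out of a noble-gas core costs far more than removing a remaining valence electron, so Mg sits at the high end of IE_3.
Valence configurations: Al²⁺ [Ne]3s¹, N²⁺ [He]2s²2p¹.
The numbers (kJ/mol): Al 2745, Mg 7733, N 4578.
Overall IE_3 order: Al < N < Mg.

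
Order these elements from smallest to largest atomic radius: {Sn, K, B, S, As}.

B < S < As < Sn < K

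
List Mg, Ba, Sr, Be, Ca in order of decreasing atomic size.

Be is in period 2, group 2; Mg is in period 3, group 2; Ca is in period 4, group 2; Sr is in period 5, group 2; Ba is in period 6, group 2.
Moving right in a period, electrons are added to the same shell under a stronger nuclear pull, so atoms get smaller; moving down, a new shell is opened and atoms get larger.
All are in group 2, so atomic radius increases down the group.
So from largest to smallest: Ba > Sr > Ca > Mg > Be.

Ba, Sr, Ca, Mg, Be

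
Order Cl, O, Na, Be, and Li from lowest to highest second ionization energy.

Be < Cl < O < Na < Li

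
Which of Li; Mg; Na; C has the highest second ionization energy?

Li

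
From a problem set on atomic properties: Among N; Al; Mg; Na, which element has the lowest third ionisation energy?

Al

After 2 electrons have been removed, what remains? N²⁺ still has 3 valence electrons; Al²⁺ still has 1 valence electron; Mg²⁺ is the bare [Ne] core; Na²⁺ is already 1 electron into the core.
Core electrons are held far more tightly than valence electrons, so Na and Mg top the IE_3 order.
Valence configurations: N²⁺ [He]2s²2p¹, Al²⁺ [Ne]3s¹.
Tabulated IE_3 (kJ/mol): N 4578, Al 2745, Mg 7733, Na 6910.
Putting it together, IE_3: Al < N < Na < Mg.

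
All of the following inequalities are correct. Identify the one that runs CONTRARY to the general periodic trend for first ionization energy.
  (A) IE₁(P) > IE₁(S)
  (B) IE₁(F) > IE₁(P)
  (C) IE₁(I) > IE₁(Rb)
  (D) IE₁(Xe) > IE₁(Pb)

(A)

The general trend: first ionization energy increases across a period and decreases down a group.
(A) P (period 3, group 15) vs S (period 3, group 16): the stated order contradicts the simple trend.
(B) F (period 2, group 17) vs P (period 3, group 15): the stated order agrees with the simple trend.
(C) I (period 5, group 17) vs Rb (period 5, group 1): the stated order agrees with the simple trend.
(D) Xe (period 5, group 18) vs Pb (period 6, group 14): the stated order agrees with the simple trend.
The exception is (A): S (3p⁴) ionizes more easily than half-filled P (3p³) because the paired 3p electron in S is pushed out by e⁻–e⁻ repulsion.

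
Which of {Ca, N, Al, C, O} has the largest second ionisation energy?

The second ionization energy removes an electron from the +1 ion. For each element: Ca⁺ still has 1 valence electron; N⁺ still has 4 valence electrons; Al⁺ still has 2 valence electrons; C⁺ still has 3 valence electrons; O⁺ still has 5 valence electrons.
All are still removing valence electrons, so compare the +1 ions as you would atoms: IE_2 generally rises across a period (higher Z_eff) and falls down a group (larger shell), subject to the usual subshell exceptions.
Valence configurations: Ca⁺ [Ar]4s¹, N⁺ [He]2s²2p², Al⁺ [Ne]3s², C⁺ [He]2s²2p¹, O⁺ [He]2s²2p³.
The numbers (kJ/mol): Ca 1145, N 2856, Al 1817, C 2353, O 3388.
So the second ionization energies run Ca < Al < C < N < O.

O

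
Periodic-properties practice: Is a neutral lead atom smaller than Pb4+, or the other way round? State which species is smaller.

Forming Pb4+ removes 4 electrons from Pb. Fewer electrons for the same nuclear charge means less shielding and a higher Z_eff on the remaining electrons.
A cation is smaller than its parent atom: Pb4+ < Pb.

Pb4+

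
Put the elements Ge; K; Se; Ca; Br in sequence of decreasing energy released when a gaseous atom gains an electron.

Br > Se > Ge > K > Ca

K is in period 4, group 1; Ca is in period 4, group 2; Ge is in period 4, group 14; Se is in period 4, group 16; Br is in period 4, group 17.
Adding an electron releases more energy for atoms nearer the top right (short of the noble gases).
All lie in period 4; the across-period trend (electron affinity increases left to right) applies, with the exception below.
Note the exception: K has a higher electron affinity than Ca, contrary to the simple trend — adding an electron to Ca (ns²) has to open a new, higher-energy np subshell, which is unfavourable.
Approximate values (kJ/mol): K 48, Ca 2, Ge 119, Se 195, Br 325.
So from highest to lowest: Br > Se > Ge > K > Ca.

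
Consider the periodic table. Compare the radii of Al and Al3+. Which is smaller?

Al3+

Forming Al3+ removes 3 electrons from Al. Fewer electrons for the same nuclear charge means less shielding and a higher Z_eff on the remaining electrons, and for main-group metals the entire outer shell is lost.
A cation is smaller than its parent atom: Al3+ < Al.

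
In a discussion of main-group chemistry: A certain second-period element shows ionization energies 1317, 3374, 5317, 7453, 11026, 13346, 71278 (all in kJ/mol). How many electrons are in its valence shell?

Look for the largest jump between consecutive ionization energies: IE7/IE6 ≈ 5.3, far larger than any earlier ratio.
That jump marks the point where a core electron is being removed. So the atom has 6 valence electrons.

6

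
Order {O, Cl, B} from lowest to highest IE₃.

B < Cl < O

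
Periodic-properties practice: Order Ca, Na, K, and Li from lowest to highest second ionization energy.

IE_2 is the cost of taking one more electron from the +1 cation: Ca⁺ still has 1 valence electron; Na⁺ is the bare [Ne] core; K⁺ is the bare [Ar] core; Li⁺ is the bare [He] core.
Breaking into a closed-shell core is much more expensive than removing a leftover valence electron — K, Na and Li have the largest IE_2 here.
Tabulated IE_2 (kJ/mol): Ca 1145, Na 4562, K 3052, Li 7298.
Hence IE_2: Ca < K < Na < Li.

Ca, K, Na, Li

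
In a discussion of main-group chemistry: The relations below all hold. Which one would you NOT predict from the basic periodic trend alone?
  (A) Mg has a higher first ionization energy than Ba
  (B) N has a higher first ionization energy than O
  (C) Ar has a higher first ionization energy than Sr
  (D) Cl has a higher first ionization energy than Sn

(B)

The general trend: first ionization energy increases across a period and decreases down a group.
(A) Mg (period 3, group 2) vs Ba (period 6, group 2): the stated order agrees with the simple trend.
(B) N (period 2, group 15) vs O (period 2, group 16): the stated order contradicts the simple trend.
(C) Ar (period 3, group 18) vs Sr (period 5, group 2): the stated order agrees with the simple trend.
(D) Cl (period 3, group 17) vs Sn (period 5, group 14): the stated order agrees with the simple trend.
The exception is (B): pairing an electron in O's 2p⁴ costs repulsion energy, so O ionizes more easily than half-filled N (2p³).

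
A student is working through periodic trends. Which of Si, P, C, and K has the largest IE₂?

Consider each +1 ion: Si⁺ still has 3 valence electrons; P⁺ still has 4 valence electrons; C⁺ still has 3 valence electrons; K⁺ is the bare [Ar] core.
Breaking into a closed-shell core is much more expensive than removing a leftover valence electron — K has the largest IE_2 here.
Valence configurations: Si⁺ [Ne]3s²3p¹, P⁺ [Ne]3s²3p², C⁺ [He]2s²2p¹.
Approximate IE_2 values (kJ/mol): Si 1577, P 1907, C 2353, K 3052.
Putting it together, IE_2: Si < P < C < K.

K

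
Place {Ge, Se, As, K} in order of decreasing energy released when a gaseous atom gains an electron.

Se > Ge > As > K

K is in period 4, group 1; Ge is in period 4, group 14; As is in period 4, group 15; Se is in period 4, group 16.
Atoms with high Z_eff and room in the valence shell (especially the halogens) have the most exothermic electron affinities.
All lie in period 4; the across-period trend (electron affinity increases left to right) applies, with the exception below.
Note the exception: Ge has a higher electron affinity than As, contrary to the simple trend — adding an electron to As's half-filled 4p³ is unfavourable, so Ge (4p²) has the more exothermic EA.
Approximate values (kJ/mol): K 48, Ge 119, As 78, Se 195.
So from highest to lowest: Se > Ge > As > K.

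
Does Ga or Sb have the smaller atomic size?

Ga

Radius decreases left→right (rising Z_eff, same n) and increases top→bottom (higher n).
Here both period and group differ, so the two effects have to be weighed against each other.
Sb > Ga: period and group pull opposite ways; the down-group shift dominates (140 vs 124 pm).
For reference (pm): Ga 124, Sb 140.
So Ga has the smaller atomic size (Ga < Sb).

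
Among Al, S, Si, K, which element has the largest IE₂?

K

The second ionization energy removes an electron from the +1 ion. For each element: Al⁺ still has 2 valence electrons; S⁺ still has 5 valence electrons; Si⁺ still has 3 valence electrons; K⁺ is the bare [Ar] core.
Pulling an electron out of a noble-gas core costs far more than removing a remaining valence electron, so K sits at the high end of IE_2.
Valence configurations: Al⁺ [Ne]3s², S⁺ [Ne]3s²3p³, Si⁺ [Ne]3s²3p¹.
Si⁺ loses a lone 3p electron whereas Al⁺ must break into a filled 3s² pair, so IE_2(Al) > IE_2(Si) even though Si has the higher nuclear charge.
Tabulated IE_2 (kJ/mol): Al 1817, S 2252, Si 1577, K 3052.
Hence IE_2: Si < Al < S < K.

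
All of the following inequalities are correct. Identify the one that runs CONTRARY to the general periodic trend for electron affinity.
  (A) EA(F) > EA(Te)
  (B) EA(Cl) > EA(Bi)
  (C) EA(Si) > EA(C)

The general trend: electron affinity increases across a period and decreases down a group.
(A) F (period 2, group 17) vs Te (period 5, group 16): the stated order agrees with the simple trend.
(B) Cl (period 3, group 17) vs Bi (period 6, group 15): the stated order agrees with the simple trend.
(C) Si (period 3, group 14) vs C (period 2, group 14): the stated order contradicts the simple trend.
The exception is (C): Si's larger, more diffuse 3p orbitals accept an added electron slightly more readily than C's compact 2p.

(C)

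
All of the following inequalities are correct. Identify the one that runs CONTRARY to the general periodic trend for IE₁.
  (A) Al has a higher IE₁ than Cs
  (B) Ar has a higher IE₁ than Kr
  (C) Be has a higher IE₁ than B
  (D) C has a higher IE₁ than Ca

(C)

The general trend: IE₁ increases across a period and decreases down a group.
(A) Al (period 3, group 13) vs Cs (period 6, group 1): the stated order agrees with the simple trend.
(B) Ar (period 3, group 18) vs Kr (period 4, group 18): the stated order agrees with the simple trend.
(C) Be (period 2, group 2) vs B (period 2, group 13): the stated order contradicts the simple trend.
(D) C (period 2, group 14) vs Ca (period 4, group 2): the stated order agrees with the simple trend.
The exception is (C): removing B's lone 2p electron is easier than breaking Be's filled 2s².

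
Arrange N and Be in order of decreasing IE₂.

N > Be

IE_2 is the cost of taking one more electron from the +1 cation: N⁺ still has 4 valence electrons; Be⁺ still has 1 valence electron.
All are still removing valence electrons, so compare the +1 ions as you would atoms: IE_2 generally rises across a period (higher Z_eff) and falls down a group (larger shell), subject to the usual subshell exceptions.
Valence configurations: N⁺ [He]2s²2p², Be⁺ [He]2s¹.
Tabulated IE_2 (kJ/mol): N 2856, Be 1757.
Hence IE_2: Be < N.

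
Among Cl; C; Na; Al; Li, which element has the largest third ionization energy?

Li

After 2 electrons have been removed, what remains? Cl²⁺ still has 5 valence electrons; C²⁺ still has 2 valence electrons; Na²⁺ is already 1 electron into the core; Al²⁺ still has 1 valence electron; Li²⁺ is already 1 electron into the core.
Breaking into a closed-shell core is much more expensive than removing a leftover valence electron — Na and Li have the largest IE_3 here.
Valence configurations: Cl²⁺ [Ne]3s²3p³, C²⁺ [He]2s², Al²⁺ [Ne]3s¹.
The numbers (kJ/mol): Cl 3822, C 4620, Na 6910, Al 2745, Li 11815.
Putting it together, IE_3: Al < Cl < C < Na < Li.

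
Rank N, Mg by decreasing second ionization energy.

N > Mg

Consider each +1 ion: N⁺ still has 4 valence electrons; Mg⁺ still has 1 valence electron.
All are still removing valence electrons, so compare the +1 ions as you would atoms: IE_2 generally rises across a period (higher Z_eff) and falls down a group (larger shell), subject to the usual subshell exceptions.
Valence configurations: N⁺ [He]2s²2p², Mg⁺ [Ne]3s¹.
Approximate IE_2 values (kJ/mol): N 2856, Mg 1451.
So the second ionization energies run Mg < N.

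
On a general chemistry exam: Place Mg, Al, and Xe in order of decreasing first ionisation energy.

Mg is in period 3, group 2; Al is in period 3, group 13; Xe is in period 5, group 18.
First ionization energy rises across a period (greater Z_eff holds electrons more tightly) and falls down a group (valence electrons are farther from the nucleus).
These span different periods and groups, so the two trends combine.
Mg > Al: this pair runs against the simple trend — see the exception note.
Xe > Mg: period and group pull opposite ways; the across-period shift dominates (1170 vs 738 kJ/mol).
Note the exception: Mg has a higher first ionization energy than Al, contrary to the simple trend — Al's single 3p electron is easier to remove than one from Mg's filled 3s².
Approximate values (kJ/mol): Mg 738, Al 578, Xe 1170.
So from highest to lowest: Xe > Mg > Al.

Xe > Mg > Al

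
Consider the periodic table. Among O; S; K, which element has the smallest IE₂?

Consider each +1 ion: O⁺ still has 5 valence electrons; S⁺ still has 5 valence electrons; K⁺ is the bare [Ar] core.
Usually core removal costs more than valence removal, but here the competition is close: a tightly held n=2 valence electron can cost more to remove than an n=3 core electron, so the actual values have to decide it.
Valence configurations: O⁺ [He]2s²2p³, S⁺ [Ne]3s²3p³.
The numbers (kJ/mol): O 3388, S 2252, K 3052.
Overall IE_2 order: S < K < O.

S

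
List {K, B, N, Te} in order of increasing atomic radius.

N < B < Te < K

B is in period 2, group 13; N is in period 2, group 15; K is in period 4, group 1; Te is in period 5, group 16.
Radius decreases left→right (rising Z_eff, same n) and increases top→bottom (higher n).
Neither a single period nor a single group — weigh both effects.
B > N: B lies to the left of N in period 2, so the across-period effect alone puts B larger.
Te > B: period and group pull opposite ways; the down-group shift dominates (136 vs 85 pm).
K > Te: the two effects oppose for this pair; the across-period effect wins (196 vs 136 pm).
Approximate values (pm): B 85, N 71, K 196, Te 136.
So from smallest to largest: N < B < Te < K.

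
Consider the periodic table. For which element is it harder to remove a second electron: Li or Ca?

Li

Consider each +1 ion: Li⁺ is the bare [He] core; Ca⁺ still has 1 valence electron.
Pulling an electron out of a noble-gas core costs far more than removing a remaining valence electron, so Li sits at the high end of IE_2.
Tabulated IE_2 (kJ/mol): Li 7298, Ca 1145.
Hence IE_2: Ca < Li.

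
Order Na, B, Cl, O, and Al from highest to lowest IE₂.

Na, O, B, Cl, Al

After 1 electron has been removed, what remains? Na⁺ is the bare [Ne] core; B⁺ still has 2 valence electrons; Cl⁺ still has 6 valence electrons; O⁺ still has 5 valence electrons; Al⁺ still has 2 valence electrons.
Breaking into a closed-shell core is much more expensive than removing a leftover valence electron — Na has the largest IE_2 here.
Valence configurations: B⁺ [He]2s², Cl⁺ [Ne]3s²3p⁴, O⁺ [He]2s²2p³, Al⁺ [Ne]3s².
Tabulated IE_2 (kJ/mol): Na 4562, B 2427, Cl 2298, O 3388, Al 1817.
Putting it together, IE_2: Al < Cl < B < O < Na.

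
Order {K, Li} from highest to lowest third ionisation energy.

Consider each +2 ion: K²⁺ is already 1 electron into the core; Li²⁺ is already 1 electron into the core.
All of these are removing an electron from a noble-gas core or deeper; the smaller core (lower principal quantum number) is held far more tightly, and within a period the higher nuclear charge binds the same core more tightly.
The numbers (kJ/mol): K 4420, Li 11815.
Hence IE_3: K < Li.

Li > K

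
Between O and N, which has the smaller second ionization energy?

N

Consider each +1 ion: O⁺ still has 5 valence electrons; N⁺ still has 4 valence electrons.
All are still removing valence electrons, so compare the +1 ions as you would atoms: IE_2 generally rises across a period (higher Z_eff) and falls down a group (larger shell), subject to the usual subshell exceptions.
Valence configurations: O⁺ [He]2s²2p³, N⁺ [He]2s²2p².
The numbers (kJ/mol): O 3388, N 2856.
Overall IE_2 order: N < O.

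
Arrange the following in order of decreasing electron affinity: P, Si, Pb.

Si > P > Pb

Adding an electron releases more energy for atoms nearer the top right (short of the noble gases).
Neither a single period nor a single group — weigh both effects.
P > Pb: both effects reinforce here, so P is clearly the higher of the two.
Si > P: this pair runs against the simple trend — see the exception note.
Note the exception: Si has a higher electron affinity than P, contrary to the simple trend — adding an electron to P's half-filled 3p³ is unfavourable, so Si (3p²) has the more exothermic EA.
Approximate values (kJ/mol): Si 134, P 72, Pb 35.
So from highest to lowest: Si > P > Pb.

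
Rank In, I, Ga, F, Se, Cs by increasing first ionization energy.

Cs < In < Ga < Se < I < F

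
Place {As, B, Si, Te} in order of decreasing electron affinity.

Te > Si > As > B

B is in period 2, group 13; Si is in period 3, group 14; As is in period 4, group 15; Te is in period 5, group 16.
Adding an electron releases more energy for atoms nearer the top right (short of the noble gases).
These sit on a diagonal, where the across-period and down-group effects partly cancel.
As > B: period and group pull opposite ways; the across-period shift dominates (78 vs 27 kJ/mol).
Si > As: period and group pull opposite ways; the down-group shift dominates (134 vs 78 kJ/mol).
Te > Si: period and group pull opposite ways; the across-period shift dominates (190 vs 134 kJ/mol).
Tabulated electron affinity (kJ/mol): B 27, Si 134, As 78, Te 190.
So from highest to lowest: Te > Si > As > B.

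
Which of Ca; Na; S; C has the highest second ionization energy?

Na

The second ionization energy removes an electron from the +1 ion. For each element: Ca⁺ still has 1 valence electron; Na⁺ is the bare [Ne] core; S⁺ still has 5 valence electrons; C⁺ still has 3 valence electrons.
Core electrons are held far more tightly than valence electrons, so Na tops the IE_2 order.
Valence configurations: Ca⁺ [Ar]4s¹, S⁺ [Ne]3s²3p³, C⁺ [He]2s²2p¹.
The numbers (kJ/mol): Ca 1145, Na 4562, S 2252, C 2353.
Overall IE_2 order: Ca < S < C < Na.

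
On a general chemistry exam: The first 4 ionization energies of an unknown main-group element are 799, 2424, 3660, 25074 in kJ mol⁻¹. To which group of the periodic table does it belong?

Group 13

Look for the largest jump between consecutive ionization energies: IE4/IE3 ≈ 6.9, far larger than any earlier ratio.
That jump marks the point where a core electron is being removed. So the atom has 3 valence electrons.
A main-group element with 3 valence electrons is in group 13.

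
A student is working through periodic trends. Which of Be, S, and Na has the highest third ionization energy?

Consider each +2 ion: Be²⁺ is the bare [He] core; S²⁺ still has 4 valence electrons; Na²⁺ is already 1 electron into the core.
Breaking into a closed-shell core is much more expensive than removing a leftover valence electron — Na and Be have the largest IE_3 here.
Tabulated IE_3 (kJ/mol): Be 14849, S 3357, Na 6910.
Putting it together, IE_3: S < Na < Be.

Be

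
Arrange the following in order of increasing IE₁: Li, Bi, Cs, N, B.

Li is in period 2, group 1; B is in period 2, group 13; N is in period 2, group 15; Cs is in period 6, group 1; Bi is in period 6, group 15.
First ionization energy rises across a period (greater Z_eff holds electrons more tightly) and falls down a group (valence electrons are farther from the nucleus).
Here both period and group differ, so the two effects have to be weighed against each other.
Li > Cs: Li sits above Cs in group 1, so the down-group effect alone puts Li higher.
Bi > Li: period and group pull opposite ways; the across-period shift dominates (703 vs 520 kJ/mol).
B > Bi: period and group pull opposite ways; the down-group shift dominates (801 vs 703 kJ/mol).
N > B: both are in period 2; the period trend gives N the larger value.
Tabulated first ionization energy (kJ/mol): Li 520, B 801, N 1402, Cs 376, Bi 703.
So from lowest to highest: Cs < Li < Bi < B < N.

Cs < Li < Bi < B < N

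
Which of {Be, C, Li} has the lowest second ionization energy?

IE_2 is the cost of taking one more electron from the +1 cation: Be⁺ still has 1 valence electron; C⁺ still has 3 valence electrons; Li⁺ is the bare [He] core.
Pulling an electron out of a noble-gas core costs far more than removing a remaining valence electron, so Li sits at the high end of IE_2.
Valence configurations: Be⁺ [He]2s¹, C⁺ [He]2s²2p¹.
Tabulated IE_2 (kJ/mol): Be 1757, C 2353, Li 7298.
Overall IE_2 order: Be < C < Li.

Be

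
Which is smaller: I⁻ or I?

I

Forming I⁻ adds 1 electron to I. More electron–electron repulsion in the same shell, with unchanged nuclear charge, lets the cloud expand.
An anion is larger than its parent atom: I⁻ > I.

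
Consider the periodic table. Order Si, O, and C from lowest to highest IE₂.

Si, C, O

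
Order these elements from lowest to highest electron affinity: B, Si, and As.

B is in period 2, group 13; Si is in period 3, group 14; As is in period 4, group 15.
Atoms with high Z_eff and room in the valence shell (especially the halogens) have the most exothermic electron affinities.
A diagonal step moves right (one effect) and down (the opposite effect) at once.
As > B: the two effects oppose for this pair; the across-period effect wins (78 vs 27 kJ/mol).
Si > As: period and group pull opposite ways; the down-group shift dominates (134 vs 78 kJ/mol).
Tabulated electron affinity (kJ/mol): B 27, Si 134, As 78.
So from lowest to highest: B < As < Si.

B < As < Si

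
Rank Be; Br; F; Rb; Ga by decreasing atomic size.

Across a period the added protons contract the valence shell; down a group each new principal shell makes the atom larger.
Neither a single period nor a single group — weigh both effects.
Be > F: both are in period 2; the period trend gives Be the larger value.
Br > Be: period and group pull opposite ways; the down-group shift dominates (114 vs 102 pm).
Ga > Br: Ga lies to the left of Br in period 4, so the across-period effect alone puts Ga larger.
Rb > Ga: both effects reinforce here, so Rb is clearly the larger of the two.
For reference (pm): Be 102, F 64, Ga 124, Br 114, Rb 210.
So from largest to smallest: Rb > Ga > Br > Be > F.

Rb > Ga > Br > Be > F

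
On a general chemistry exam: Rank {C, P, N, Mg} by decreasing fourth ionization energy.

Mg > N > C > P

IE_4 is the cost of taking one more electron from the +3 cation: C³⁺ still has 1 valence electron; P³⁺ still has 2 valence electrons; N³⁺ still has 2 valence electrons; Mg³⁺ is already 1 electron into the core.
Pulling an electron out of a noble-gas core costs far more than removing a remaining valence electron, so Mg sits at the high end of IE_4.
Valence configurations: C³⁺ [He]2s¹, P³⁺ [Ne]3s², N³⁺ [He]2s².
Approximate IE_4 values (kJ/mol): C 6223, P 4964, N 7475, Mg 10543.
Hence IE_4: P < C < N < Mg.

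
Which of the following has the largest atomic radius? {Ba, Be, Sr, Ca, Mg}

Ba

Be is in period 2, group 2; Mg is in period 3, group 2; Ca is in period 4, group 2; Sr is in period 5, group 2; Ba is in period 6, group 2.
Radius decreases left→right (rising Z_eff, same n) and increases top→bottom (higher n).
All are in group 2, so atomic radius increases down the group.
The largest atomic radius among these belongs to Ba.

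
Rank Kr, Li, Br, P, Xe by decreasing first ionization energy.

First ionization energy rises across a period (greater Z_eff holds electrons more tightly) and falls down a group (valence electrons are farther from the nucleus).
Here both period and group differ, so the two effects have to be weighed against each other.
P > Li: the two effects oppose for this pair; the across-period effect wins (1012 vs 520 kJ/mol).
Br > P: period and group pull opposite ways; the across-period shift dominates (1140 vs 1012 kJ/mol).
Xe > Br: period and group pull opposite ways; the across-period shift dominates (1170 vs 1140 kJ/mol).
Kr > Xe: Kr sits above Xe in group 18, so the down-group effect alone puts Kr higher.
Tabulated first ionization energy (kJ/mol): Li 520, P 1012, Br 1140, Kr 1351, Xe 1170.
So from highest to lowest: Kr > Xe > Br > P > Li.

Kr, Xe, Br, P, Li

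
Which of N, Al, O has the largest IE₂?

O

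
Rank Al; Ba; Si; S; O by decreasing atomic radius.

Ba, Al, Si, S, O

O is in period 2, group 16; Al is in period 3, group 13; Si is in period 3, group 14; S is in period 3, group 16; Ba is in period 6, group 2.
Across a period the added protons contract the valence shell; down a group each new principal shell makes the atom larger.
These span different periods and groups, so the two trends combine.
S > O: S sits below O in group 16, so the down-group effect alone puts S larger.
Si > S: both are in period 3; the period trend gives Si the larger value.
Al > Si: both are in period 3; the period trend gives Al the larger value.
Ba > Al: relative to Al, both the across-period and down-group shifts push Ba's atomic radius up.
For reference (pm): O 63, Al 126, Si 116, S 103, Ba 196.
So from largest to smallest: Ba > Al > Si > S > O.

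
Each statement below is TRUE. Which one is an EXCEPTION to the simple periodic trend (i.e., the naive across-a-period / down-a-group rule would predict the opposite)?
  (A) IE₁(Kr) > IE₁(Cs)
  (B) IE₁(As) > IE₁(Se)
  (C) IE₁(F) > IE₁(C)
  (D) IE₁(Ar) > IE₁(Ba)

The general trend: first ionization energy increases across a period and decreases down a group.
(A) Kr (period 4, group 18) vs Cs (period 6, group 1): the stated order agrees with the simple trend.
(B) As (period 4, group 15) vs Se (period 4, group 16): the stated order contradicts the simple trend.
(C) F (period 2, group 17) vs C (period 2, group 14): the stated order agrees with the simple trend.
(D) Ar (period 3, group 18) vs Ba (period 6, group 2): the stated order agrees with the simple trend.
The exception is (B): Se (4p⁴) ionizes more easily than half-filled As (4p³).

(B)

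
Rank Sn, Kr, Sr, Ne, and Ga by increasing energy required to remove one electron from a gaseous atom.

Sr, Ga, Sn, Kr, Ne

Ne is in period 2, group 18; Ga is in period 4, group 13; Kr is in period 4, group 18; Sr is in period 5, group 2; Sn is in period 5, group 14.
Removing the outermost electron gets harder across a period and easier down a group.
Here both period and group differ, so the two effects have to be weighed against each other.
Ga > Sr: relative to Sr, both the across-period and down-group shifts push Ga's first ionization energy up.
Sn > Ga: period and group pull opposite ways; the across-period shift dominates (709 vs 579 kJ/mol).
Kr > Sn: relative to Sn, both the across-period and down-group shifts push Kr's first ionization energy up.
Ne > Kr: they share group 18; the group trend gives Ne the larger value.
Tabulated first ionization energy (kJ/mol): Ne 2081, Ga 579, Kr 1351, Sr 550, Sn 709.
So from lowest to highest: Sr < Ga < Sn < Kr < Ne.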